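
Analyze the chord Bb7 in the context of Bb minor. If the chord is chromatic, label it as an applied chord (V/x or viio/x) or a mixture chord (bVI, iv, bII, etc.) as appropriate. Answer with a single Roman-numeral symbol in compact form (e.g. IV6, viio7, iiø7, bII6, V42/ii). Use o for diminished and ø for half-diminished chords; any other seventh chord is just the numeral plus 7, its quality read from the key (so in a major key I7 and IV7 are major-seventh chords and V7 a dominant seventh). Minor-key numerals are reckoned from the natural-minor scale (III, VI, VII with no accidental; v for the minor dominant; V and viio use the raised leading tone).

V7/iv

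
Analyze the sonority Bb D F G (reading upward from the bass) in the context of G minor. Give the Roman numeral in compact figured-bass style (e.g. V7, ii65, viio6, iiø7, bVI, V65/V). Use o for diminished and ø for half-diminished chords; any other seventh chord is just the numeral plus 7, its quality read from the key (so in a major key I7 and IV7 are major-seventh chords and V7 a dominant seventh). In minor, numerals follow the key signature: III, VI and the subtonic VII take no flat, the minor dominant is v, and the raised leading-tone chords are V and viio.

Stacked in thirds the chord is G-Bb-D-F: a minor seventh chord on G.
In G minor, G is the tonic; the diatonic minor seventh chord there is i7.
With Bb in the bass the chord is in first inversion, so the figured bass is 65.

i65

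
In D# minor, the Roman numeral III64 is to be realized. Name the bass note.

C#

III in D# minor has root F#; the chord is F#-A#-C#.
The figure 64 means second inversion — the fifth is in the bass.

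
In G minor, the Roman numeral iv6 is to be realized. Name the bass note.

Eb

iv in G minor has root C; the chord is C-Eb-G.
The figure 6 means first inversion — the third is in the bass.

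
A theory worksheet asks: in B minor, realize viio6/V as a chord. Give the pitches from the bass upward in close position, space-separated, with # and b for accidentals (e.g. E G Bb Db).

G# B E#

viio6/V is a secondary leading-tone chord. The target V is F# in B minor; the applied chord is rooted a semitone below, on E#.
Building a diminished triad on E# gives E#-G#-B.
With the 6 figure the chord is in first inversion; from the bass G# upward in close position it reads G#-B-E#.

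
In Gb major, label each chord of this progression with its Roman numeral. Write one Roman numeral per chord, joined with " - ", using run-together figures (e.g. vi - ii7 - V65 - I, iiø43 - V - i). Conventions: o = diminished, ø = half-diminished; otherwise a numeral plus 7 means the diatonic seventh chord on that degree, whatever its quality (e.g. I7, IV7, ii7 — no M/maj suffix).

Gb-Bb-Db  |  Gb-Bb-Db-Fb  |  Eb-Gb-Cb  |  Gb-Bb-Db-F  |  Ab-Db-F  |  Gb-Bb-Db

I - V7/IV - IV6 - I7 - V64 - I

Gb-Bb-Db has root Gb, degree 1 in Gb major, so I.
Gb-Bb-Db-Fb: chromatic; Gb is V of IV, so V7/IV.
Eb-Gb-Cb has root Cb, degree 4 in Gb major, so IV6.
Gb-Bb-Db-F has root Gb, degree 1 in Gb major, so I7.
Ab-Db-F has root Db, degree 5 in Gb major, so V64.
Gb-Bb-Db: major triad on Gb = scale degree 1 → I.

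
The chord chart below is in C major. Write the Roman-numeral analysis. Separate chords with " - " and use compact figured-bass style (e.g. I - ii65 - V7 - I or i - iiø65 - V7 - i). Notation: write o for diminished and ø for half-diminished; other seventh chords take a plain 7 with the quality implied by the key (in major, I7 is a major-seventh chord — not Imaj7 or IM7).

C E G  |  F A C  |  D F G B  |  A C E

C-E-G: major triad on C = scale degree 1 → I.
F-A-C has root F, degree 4 in C major, so IV.
D-F-G-B has root G, degree 5 in C major, so V43.
A-C-E has root A, degree 6 in C major, so vi.

I - IV - V43 - vi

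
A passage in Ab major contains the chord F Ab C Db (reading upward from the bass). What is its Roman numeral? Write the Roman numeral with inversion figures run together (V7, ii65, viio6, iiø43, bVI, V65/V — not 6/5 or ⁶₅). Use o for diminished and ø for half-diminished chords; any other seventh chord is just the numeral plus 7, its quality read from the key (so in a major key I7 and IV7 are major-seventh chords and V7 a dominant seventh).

IV65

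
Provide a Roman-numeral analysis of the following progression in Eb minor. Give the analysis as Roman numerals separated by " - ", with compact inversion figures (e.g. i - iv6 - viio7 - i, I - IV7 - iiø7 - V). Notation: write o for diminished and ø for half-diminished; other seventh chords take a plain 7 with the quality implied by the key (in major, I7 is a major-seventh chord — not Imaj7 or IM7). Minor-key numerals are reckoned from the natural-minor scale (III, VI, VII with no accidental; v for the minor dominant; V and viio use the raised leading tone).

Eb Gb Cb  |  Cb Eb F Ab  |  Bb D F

VI6 - iiø43 - V

Eb-Gb-Cb: major triad on Cb = scale degree 6 → VI6.
Cb-Eb-F-Ab has root F, degree 2 in Eb minor, so iiø43.
Bb-D-F: major triad on Bb = scale degree 5 → V.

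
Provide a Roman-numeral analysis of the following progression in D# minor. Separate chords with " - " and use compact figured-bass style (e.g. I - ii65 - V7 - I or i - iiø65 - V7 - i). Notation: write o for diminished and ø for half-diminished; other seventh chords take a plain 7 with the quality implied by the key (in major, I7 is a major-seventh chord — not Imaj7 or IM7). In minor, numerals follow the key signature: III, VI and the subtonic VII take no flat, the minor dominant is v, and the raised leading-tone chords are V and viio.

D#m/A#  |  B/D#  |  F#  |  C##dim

D#m/A#: root D# is the tonic; minor triad there is i64.
B/D#: major triad on B = scale degree 6 → VI6.
F#: root F# is the mediant; major triad there is III.
C##dim has root C##, degree 7 in D# minor, so viio.

i64 - VI6 - III - viio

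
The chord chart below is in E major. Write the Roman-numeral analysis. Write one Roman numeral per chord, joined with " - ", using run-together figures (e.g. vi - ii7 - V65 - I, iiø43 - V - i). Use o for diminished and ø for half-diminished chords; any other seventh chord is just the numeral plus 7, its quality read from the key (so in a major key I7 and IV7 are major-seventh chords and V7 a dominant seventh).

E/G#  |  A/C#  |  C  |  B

I6 - IV6 - bVI - V

E/G#: root E is the tonic; major triad there is I6.
A/C#: major triad on A = scale degree 4 → IV6.
C is non-diatonic — bVI, a mixture chord from E minor.
B: root B is the dominant; major triad there is V.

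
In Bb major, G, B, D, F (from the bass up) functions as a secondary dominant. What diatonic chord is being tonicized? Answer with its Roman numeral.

ii

The chord is a dominant seventh chord on G.
A dominant resolves down a perfect fifth: G → C. In Bb major, C is scale degree 2, i.e. ii.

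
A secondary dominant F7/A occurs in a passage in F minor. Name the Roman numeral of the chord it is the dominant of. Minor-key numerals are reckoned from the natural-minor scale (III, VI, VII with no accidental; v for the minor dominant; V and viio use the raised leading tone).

iv

The chord is a dominant seventh chord on F.
A dominant resolves down a perfect fifth: F → Bb. In F minor, Bb is scale degree 4, i.e. iv.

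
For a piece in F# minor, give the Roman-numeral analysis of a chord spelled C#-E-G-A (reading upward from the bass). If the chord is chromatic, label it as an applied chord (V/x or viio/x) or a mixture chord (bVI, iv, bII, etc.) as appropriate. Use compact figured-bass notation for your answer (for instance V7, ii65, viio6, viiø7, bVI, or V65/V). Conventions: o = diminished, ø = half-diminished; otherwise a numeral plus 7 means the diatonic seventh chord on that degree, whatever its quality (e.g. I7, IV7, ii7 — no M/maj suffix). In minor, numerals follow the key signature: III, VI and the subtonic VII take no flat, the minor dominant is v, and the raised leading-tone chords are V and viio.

Stacked in thirds the chord is A-C#-E-G: a dominant seventh chord on A.
A is not a diatonic chord root with this quality in F# minor, but it lies a perfect fifth above D (VI), so the chord functions as an applied dominant of VI.
With C# in the bass the chord is in first inversion, so the figured bass is 65.

V65/VI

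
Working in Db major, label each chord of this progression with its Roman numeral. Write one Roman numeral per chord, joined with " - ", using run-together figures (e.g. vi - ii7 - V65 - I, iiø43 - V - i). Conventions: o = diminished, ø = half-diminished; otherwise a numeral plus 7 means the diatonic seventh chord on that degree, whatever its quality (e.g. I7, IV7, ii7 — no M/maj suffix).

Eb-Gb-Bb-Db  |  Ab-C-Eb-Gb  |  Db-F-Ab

Eb-Gb-Bb-Db: minor seventh chord on Eb = scale degree 2 → ii7.
Ab-C-Eb-Gb: root Ab is the dominant; dominant seventh chord there is V7.
Db-F-Ab has root Db, degree 1 in Db major, so I.

ii7 - V7 - I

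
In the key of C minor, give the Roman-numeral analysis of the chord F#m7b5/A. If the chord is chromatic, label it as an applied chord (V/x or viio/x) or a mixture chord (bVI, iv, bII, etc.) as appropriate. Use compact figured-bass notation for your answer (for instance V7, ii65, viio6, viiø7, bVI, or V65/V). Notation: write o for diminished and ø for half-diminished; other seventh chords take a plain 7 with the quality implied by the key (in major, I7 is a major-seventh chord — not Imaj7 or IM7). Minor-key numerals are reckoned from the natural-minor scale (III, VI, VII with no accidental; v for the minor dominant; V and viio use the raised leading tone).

Stacked in thirds the chord is F#-A-C-E: a half-diminished seventh chord on F#.
F# sits a half step below G (V in C minor); a diminished chord there is the applied leading-tone chord of V.
With A in the bass the chord is in first inversion, so the figured bass is 65.

viiø65/V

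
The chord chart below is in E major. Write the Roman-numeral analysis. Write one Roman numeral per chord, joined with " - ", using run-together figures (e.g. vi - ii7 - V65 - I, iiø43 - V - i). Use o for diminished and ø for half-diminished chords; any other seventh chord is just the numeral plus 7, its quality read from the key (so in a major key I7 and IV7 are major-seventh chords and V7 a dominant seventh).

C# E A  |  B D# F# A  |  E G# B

IV6 - V7 - I

C#-E-A has root A, degree 4 in E major, so IV6.
B-D#-F#-A: dominant seventh chord on B = scale degree 5 → V7.
E-G#-B: major triad on E = scale degree 1 → I.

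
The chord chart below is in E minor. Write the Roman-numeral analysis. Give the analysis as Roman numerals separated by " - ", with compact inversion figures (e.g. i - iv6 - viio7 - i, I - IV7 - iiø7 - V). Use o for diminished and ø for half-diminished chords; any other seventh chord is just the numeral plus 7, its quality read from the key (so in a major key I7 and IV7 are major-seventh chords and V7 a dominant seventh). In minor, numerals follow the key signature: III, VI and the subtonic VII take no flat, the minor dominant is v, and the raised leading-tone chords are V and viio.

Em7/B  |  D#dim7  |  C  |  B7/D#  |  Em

Em7/B: minor seventh chord on E = scale degree 1 → i43.
D#dim7 has root D#, degree 7 in E minor, so viio7.
C: root C is the submediant; major triad there is VI.
B7/D#: root B is the dominant; dominant seventh chord there is V65.
Em: minor triad on E = scale degree 1 → i.

i43 - viio7 - VI - V65 - i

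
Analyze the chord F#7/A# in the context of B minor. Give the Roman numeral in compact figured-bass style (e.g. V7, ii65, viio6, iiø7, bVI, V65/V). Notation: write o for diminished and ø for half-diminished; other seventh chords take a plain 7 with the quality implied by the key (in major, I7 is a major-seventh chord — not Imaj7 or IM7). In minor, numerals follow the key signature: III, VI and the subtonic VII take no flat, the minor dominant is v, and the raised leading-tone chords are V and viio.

The pitches F#-A#-C#-E form a dominant seventh chord rooted on F#.
In B minor, F# is the dominant; the diatonic dominant seventh chord there is V7.
With A# in the bass the chord is in first inversion, so the figured bass is 65.

V65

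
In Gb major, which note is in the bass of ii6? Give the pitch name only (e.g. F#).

Cb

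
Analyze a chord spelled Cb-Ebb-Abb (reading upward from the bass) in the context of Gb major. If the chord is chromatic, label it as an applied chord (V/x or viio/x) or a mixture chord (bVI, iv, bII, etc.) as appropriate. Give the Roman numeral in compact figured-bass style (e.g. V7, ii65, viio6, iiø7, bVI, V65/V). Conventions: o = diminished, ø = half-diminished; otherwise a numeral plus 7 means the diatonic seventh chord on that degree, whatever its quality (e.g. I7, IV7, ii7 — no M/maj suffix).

bII6

The pitches Abb-Cb-Ebb form a major triad rooted on Abb.
Abb is the lowered second degree of Gb major (diatonic 2 would be Ab). This is the Neapolitan sixth — a major triad on the lowered second degree, here in its customary first inversion.
With Cb in the bass the chord is in first inversion, so the figured bass is 6.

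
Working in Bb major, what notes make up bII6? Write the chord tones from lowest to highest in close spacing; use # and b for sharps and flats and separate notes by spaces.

bII6 is the Neapolitan sixth — a major triad on the lowered second degree, here in its customary first inversion. In Bb major that root is Cb.
So the chord is Cb-Eb-Gb.
With the 6 figure the chord is in first inversion; from the bass Eb upward in close position it reads Eb-Gb-Cb.

Eb Gb Cb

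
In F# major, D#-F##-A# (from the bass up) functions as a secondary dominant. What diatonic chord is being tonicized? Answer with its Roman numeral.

The chord is a major triad on D#.
A dominant resolves down a perfect fifth: D# → G#. In F# major, G# is scale degree 2, i.e. ii.

ii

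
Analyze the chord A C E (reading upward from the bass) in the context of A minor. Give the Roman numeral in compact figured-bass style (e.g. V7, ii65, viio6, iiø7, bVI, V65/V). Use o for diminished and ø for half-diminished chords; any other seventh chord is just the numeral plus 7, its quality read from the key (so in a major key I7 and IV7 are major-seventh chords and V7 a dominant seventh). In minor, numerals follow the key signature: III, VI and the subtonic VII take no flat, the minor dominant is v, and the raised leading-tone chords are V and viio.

Stacked in thirds the chord is A-C-E: a minor triad on A.
In A minor, A is the tonic; the diatonic minor triad there is i.

i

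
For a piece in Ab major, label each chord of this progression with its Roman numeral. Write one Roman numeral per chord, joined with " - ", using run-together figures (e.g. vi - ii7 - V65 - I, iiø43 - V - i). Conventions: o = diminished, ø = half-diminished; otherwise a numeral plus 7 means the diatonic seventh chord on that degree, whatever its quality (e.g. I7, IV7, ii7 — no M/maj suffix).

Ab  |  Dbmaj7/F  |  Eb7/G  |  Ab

I - IV65 - V65 - I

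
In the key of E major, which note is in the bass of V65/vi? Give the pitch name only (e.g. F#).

B#

The applied chord V65/vi is rooted on G#: G#-B#-D#-F#.
The figure 65 means first inversion — the third is in the bass.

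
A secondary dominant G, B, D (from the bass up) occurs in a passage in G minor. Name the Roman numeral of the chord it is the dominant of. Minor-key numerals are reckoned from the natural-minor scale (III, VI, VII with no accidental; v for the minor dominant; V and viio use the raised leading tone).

iv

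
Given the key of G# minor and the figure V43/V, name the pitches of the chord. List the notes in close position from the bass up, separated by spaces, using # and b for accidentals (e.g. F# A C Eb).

E# G# A# C##

V43/V is a secondary dominant — the dominant seventh of V. V in G# minor is D#, so the applied chord's root is A#, a perfect fifth above.
Building a dominant seventh chord on A# gives A#-C##-E#-G#.
With the 43 figure the chord is in second inversion; from the bass E# upward in close position it reads E#-G#-A#-C##.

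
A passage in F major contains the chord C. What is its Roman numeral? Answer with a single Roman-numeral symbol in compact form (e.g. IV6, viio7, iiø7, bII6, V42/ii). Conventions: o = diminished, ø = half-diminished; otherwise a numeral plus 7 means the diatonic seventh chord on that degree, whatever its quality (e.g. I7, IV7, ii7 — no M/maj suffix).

The pitches C-E-G form a major triad rooted on C.
In F major, C is the dominant; the diatonic major triad there is V.

V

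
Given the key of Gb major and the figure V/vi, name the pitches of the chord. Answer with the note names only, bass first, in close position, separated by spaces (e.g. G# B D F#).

V/vi is a secondary dominant — the dominant triad of vi. vi in Gb major is Eb, so the applied chord's root is Bb, a perfect fifth above.
Building a major triad on Bb gives Bb-D-F.

Bb D F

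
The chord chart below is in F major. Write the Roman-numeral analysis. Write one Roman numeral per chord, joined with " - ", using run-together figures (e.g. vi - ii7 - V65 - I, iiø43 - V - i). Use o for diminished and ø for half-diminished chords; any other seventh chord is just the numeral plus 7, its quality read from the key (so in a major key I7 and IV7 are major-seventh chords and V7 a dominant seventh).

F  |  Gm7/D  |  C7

F: major triad on F = scale degree 1 → I.
Gm7/D has root G, degree 2 in F major, so ii43.
C7: dominant seventh chord on C = scale degree 5 → V7.

I - ii43 - V7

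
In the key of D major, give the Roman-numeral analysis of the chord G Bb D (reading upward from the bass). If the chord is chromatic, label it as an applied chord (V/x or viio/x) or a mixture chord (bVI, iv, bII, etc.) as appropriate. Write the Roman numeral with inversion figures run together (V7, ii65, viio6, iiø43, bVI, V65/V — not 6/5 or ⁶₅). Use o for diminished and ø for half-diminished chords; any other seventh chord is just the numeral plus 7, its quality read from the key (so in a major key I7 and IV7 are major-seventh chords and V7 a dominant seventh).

iv

Stacked in thirds the chord is G-Bb-D: a minor triad on G.
G is the fourth degree of D major. This is the minor subdominant, borrowed from the parallel minor.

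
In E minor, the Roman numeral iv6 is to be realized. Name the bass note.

iv in E minor has root A; the chord is A-C-E.
The figure 6 means first inversion — the third is in the bass.

C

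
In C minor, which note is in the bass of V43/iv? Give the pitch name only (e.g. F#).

G

The applied chord V43/iv is rooted on C: C-E-G-Bb.
The figure 43 means second inversion — the fifth is in the bass.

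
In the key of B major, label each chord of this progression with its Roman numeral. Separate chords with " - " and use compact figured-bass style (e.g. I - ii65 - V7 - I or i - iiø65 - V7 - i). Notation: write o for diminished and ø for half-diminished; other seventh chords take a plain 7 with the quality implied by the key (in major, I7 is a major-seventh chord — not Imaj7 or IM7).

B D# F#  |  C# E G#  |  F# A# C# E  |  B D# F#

I - ii - V7 - I

B-D#-F#: major triad on B = scale degree 1 → I.
C#-E-G#: minor triad on C# = scale degree 2 → ii.
F#-A#-C#-E: root F# is the dominant; dominant seventh chord there is V7.
B-D#-F#: major triad on B = scale degree 1 → I.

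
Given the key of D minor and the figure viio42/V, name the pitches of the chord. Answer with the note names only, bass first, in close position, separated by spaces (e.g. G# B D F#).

viio42/V is a secondary leading-tone chord. The target V is A in D minor; the applied chord is rooted a semitone below, on G#.
Building a fully diminished seventh chord on G# gives G#-B-D-F.
With the 42 figure the chord is in third inversion; from the bass F upward in close position it reads F-G#-B-D.

F G# B D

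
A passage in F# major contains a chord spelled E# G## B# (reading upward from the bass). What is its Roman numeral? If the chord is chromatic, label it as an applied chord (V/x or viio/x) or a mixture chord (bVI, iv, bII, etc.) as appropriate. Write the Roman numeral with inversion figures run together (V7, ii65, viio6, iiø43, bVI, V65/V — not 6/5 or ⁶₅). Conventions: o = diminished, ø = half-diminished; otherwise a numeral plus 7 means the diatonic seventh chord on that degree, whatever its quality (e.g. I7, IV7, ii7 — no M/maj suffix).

Stacked in thirds the chord is E#-G##-B#: a major triad on E#.
E# is not a diatonic chord root with this quality in F# major, but it lies a perfect fifth above A# (iii), so the chord functions as an applied dominant of iii.

V/iii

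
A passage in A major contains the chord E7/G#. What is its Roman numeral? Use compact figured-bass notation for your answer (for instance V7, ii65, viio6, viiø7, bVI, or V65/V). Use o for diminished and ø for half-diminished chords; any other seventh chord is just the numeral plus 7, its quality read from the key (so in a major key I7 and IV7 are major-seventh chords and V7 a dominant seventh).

V65

The pitches E-G#-B-D form a dominant seventh chord rooted on E.
E is scale degree 5 in A major, and a dominant seventh chord on that degree is written V7.
With G# in the bass the chord is in first inversion, so the figured bass is 65.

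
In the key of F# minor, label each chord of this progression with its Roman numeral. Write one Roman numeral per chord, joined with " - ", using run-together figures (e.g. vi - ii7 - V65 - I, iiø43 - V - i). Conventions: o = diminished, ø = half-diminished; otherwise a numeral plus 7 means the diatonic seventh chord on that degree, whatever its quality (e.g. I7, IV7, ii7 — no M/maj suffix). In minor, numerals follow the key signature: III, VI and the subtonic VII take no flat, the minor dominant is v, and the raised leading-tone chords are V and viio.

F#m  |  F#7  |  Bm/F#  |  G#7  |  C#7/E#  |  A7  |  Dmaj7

i - V7/iv - iv64 - V7/V - V65 - V7/VI - VI7

F#m: minor triad on F# = scale degree 1 → i.
F#7 is the secondary dominant of iv (dominant seventh chord on F#): V7/iv.
Bm/F#: minor triad on B = scale degree 4 → iv64.
G#7: a dominant seventh chord on G#, the applied dominant of V → V7/V.
C#7/E#: root C# is the dominant; dominant seventh chord there is V65.
A7: chromatic; A is V of VI, so V7/VI.
Dmaj7: major seventh chord on D = scale degree 6 → VI7.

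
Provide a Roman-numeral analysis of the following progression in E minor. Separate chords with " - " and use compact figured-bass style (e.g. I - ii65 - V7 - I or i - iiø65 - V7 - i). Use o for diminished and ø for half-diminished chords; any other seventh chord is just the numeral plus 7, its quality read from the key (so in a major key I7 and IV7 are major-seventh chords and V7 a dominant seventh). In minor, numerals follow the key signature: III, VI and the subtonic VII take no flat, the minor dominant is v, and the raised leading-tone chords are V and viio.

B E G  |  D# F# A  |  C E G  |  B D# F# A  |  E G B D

i64 - viio - VI - V7 - i7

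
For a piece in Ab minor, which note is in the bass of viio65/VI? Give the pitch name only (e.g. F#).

The applied chord viio65/VI is rooted on Eb: Eb-Gb-Bbb-Dbb.
The figure 65 means first inversion — the third is in the bass.

Gb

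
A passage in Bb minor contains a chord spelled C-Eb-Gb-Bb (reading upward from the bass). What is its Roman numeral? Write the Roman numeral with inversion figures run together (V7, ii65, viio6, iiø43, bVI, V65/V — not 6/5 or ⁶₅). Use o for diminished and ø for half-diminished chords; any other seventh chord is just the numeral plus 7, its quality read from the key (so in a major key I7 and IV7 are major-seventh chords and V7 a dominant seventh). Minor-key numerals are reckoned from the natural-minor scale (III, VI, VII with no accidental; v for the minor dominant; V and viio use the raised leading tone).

iiø7

The pitches C-Eb-Gb-Bb form a half-diminished seventh chord rooted on C.
C is scale degree 2 in Bb minor, and a half-diminished seventh chord on that degree is written iiø7.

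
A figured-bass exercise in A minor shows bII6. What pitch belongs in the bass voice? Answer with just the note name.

D

bII in A minor has root Bb; the chord is Bb-D-F.
The figure 6 means first inversion — the third is in the bass.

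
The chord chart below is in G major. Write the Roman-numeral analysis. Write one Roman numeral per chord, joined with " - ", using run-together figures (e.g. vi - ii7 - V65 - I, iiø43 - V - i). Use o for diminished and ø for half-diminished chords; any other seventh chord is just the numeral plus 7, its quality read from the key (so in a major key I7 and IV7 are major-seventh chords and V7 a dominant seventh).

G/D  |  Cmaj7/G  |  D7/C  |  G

I64 - IV43 - V42 - I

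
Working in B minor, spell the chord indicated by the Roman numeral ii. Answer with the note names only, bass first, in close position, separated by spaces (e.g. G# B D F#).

Scale degree 2 in B minor is C#; here the chord built on it is altered to a minor triad. ii is the minor supertonic, borrowed from the parallel major (the Dorian ii).
So the chord is C#-E-G#.

C# E G#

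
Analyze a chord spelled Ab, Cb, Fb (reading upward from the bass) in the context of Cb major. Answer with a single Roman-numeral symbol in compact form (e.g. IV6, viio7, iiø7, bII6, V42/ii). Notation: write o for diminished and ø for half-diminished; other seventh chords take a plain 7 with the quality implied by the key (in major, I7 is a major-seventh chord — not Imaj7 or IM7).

The pitches Fb-Ab-Cb form a major triad rooted on Fb.
In Cb major, Fb is the subdominant; the diatonic major triad there is IV.
With Ab in the bass the chord is in first inversion, so the figured bass is 6.

IV6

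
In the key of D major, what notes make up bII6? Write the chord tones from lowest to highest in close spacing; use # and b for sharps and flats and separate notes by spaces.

G Bb Eb

bII6 is the Neapolitan sixth — a major triad on the lowered second degree, here in its customary first inversion. In D major that root is Eb.
So the chord is Eb-G-Bb.
The figured bass 6 indicates first inversion, placing the third (G) in the bass: G-Bb-Eb.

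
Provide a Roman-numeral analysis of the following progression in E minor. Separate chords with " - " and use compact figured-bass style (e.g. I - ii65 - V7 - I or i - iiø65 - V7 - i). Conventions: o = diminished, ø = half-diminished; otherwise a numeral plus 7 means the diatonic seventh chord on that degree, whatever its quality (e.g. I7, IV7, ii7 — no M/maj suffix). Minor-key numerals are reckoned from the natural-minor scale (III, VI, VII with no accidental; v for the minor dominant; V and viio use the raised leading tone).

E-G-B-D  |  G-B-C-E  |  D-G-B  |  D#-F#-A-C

E-G-B-D: minor seventh chord on E = scale degree 1 → i7.
G-B-C-E: major seventh chord on C = scale degree 6 → VI43.
D-G-B: major triad on G = scale degree 3 → III64.
D#-F#-A-C has root D#, degree 7 in E minor, so viio7.

i7 - VI43 - III64 - viio7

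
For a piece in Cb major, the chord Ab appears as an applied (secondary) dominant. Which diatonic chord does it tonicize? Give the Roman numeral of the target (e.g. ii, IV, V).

The chord is a major triad on Ab.
A dominant resolves down a perfect fifth: Ab → Db. In Cb major, Db is scale degree 2, i.e. ii.

ii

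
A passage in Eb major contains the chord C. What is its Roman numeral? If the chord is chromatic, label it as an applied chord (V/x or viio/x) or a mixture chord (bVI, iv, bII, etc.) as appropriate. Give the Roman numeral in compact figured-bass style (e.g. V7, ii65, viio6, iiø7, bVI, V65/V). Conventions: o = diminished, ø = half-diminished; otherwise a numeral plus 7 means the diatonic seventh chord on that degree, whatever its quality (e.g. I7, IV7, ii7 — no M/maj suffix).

V/ii

The pitches C-E-G form a major triad rooted on C.
C is not a diatonic chord root with this quality in Eb major, but it lies a perfect fifth above F (ii), so the chord functions as an applied dominant of ii.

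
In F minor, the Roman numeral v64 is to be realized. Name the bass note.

G

v in F minor has root C; the chord is C-Eb-G.
The figure 64 means second inversion — the fifth is in the bass.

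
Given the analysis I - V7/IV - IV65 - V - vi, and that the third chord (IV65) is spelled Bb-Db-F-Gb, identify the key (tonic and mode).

Db major

IV65 is given as Bb-Db-F-Gb — a major seventh chord with root Gb.
If Gb is scale degree 4 and the mode makes that degree carry a major seventh chord, the tonic is Db and the mode is major.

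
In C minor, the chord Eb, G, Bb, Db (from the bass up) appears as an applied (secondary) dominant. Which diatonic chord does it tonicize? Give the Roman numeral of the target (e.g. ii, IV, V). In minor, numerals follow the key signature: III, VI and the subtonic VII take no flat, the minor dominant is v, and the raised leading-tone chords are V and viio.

The chord is a dominant seventh chord on Eb.
A dominant resolves down a perfect fifth: Eb → Ab. In C minor, Ab is scale degree 6, i.e. VI.

VI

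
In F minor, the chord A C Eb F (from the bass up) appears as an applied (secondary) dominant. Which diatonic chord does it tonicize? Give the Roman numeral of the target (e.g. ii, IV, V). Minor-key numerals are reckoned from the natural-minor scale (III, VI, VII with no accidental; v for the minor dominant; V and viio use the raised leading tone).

iv

The chord is a dominant seventh chord on F.
A dominant resolves down a perfect fifth: F → Bb. In F minor, Bb is scale degree 4, i.e. iv.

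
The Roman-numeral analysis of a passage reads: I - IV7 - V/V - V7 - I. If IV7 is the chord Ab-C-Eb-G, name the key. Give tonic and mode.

Eb major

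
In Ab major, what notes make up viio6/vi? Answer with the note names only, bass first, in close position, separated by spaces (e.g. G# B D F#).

The slash marks an applied leading-tone chord: viio of vi. In Ab major, vi is F, so the leading tone to it is E, a half step below.
Building a diminished triad on E gives E-G-Bb.
With the 6 figure the chord is in first inversion; from the bass G upward in close position it reads G-Bb-E.

G Bb E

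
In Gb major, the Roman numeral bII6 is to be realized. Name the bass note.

Cb

bII in Gb major has root Abb; the chord is Abb-Cb-Ebb.
The figure 6 means first inversion — the third is in the bass.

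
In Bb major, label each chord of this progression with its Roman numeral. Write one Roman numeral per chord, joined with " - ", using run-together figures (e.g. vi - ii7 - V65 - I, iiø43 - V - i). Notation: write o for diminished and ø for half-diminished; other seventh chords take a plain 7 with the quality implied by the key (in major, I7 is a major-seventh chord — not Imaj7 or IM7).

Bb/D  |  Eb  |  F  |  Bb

I6 - IV - V - I

Bb/D: major triad on Bb = scale degree 1 → I6.
Eb: root Eb is the subdominant; major triad there is IV.
F has root F, degree 5 in Bb major, so V.
Bb: major triad on Bb = scale degree 1 → I.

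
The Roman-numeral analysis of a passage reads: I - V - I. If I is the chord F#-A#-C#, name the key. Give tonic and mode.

F# major

The anchor chord is a major triad on F#, labeled I.
If F# is scale degree 1 and the mode makes that degree carry a major triad, the tonic is F# and the mode is major.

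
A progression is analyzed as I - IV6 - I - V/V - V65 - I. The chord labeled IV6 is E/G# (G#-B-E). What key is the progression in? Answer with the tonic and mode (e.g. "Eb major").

B major

The chord E/G# is a major triad rooted on E; its label is IV6.
IV6 on E implies E is the subdominant; that puts the tonic at B, and the uppercase numeral fits major mode.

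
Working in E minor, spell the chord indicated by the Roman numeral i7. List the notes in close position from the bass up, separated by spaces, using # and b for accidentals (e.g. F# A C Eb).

E G B D

In E minor, the first degree is E, and the diatonic chord built there is a minor seventh chord.
That chord is spelled E-G-B-D.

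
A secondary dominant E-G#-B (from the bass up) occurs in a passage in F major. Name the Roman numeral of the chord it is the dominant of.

The chord is a major triad on E.
A dominant resolves down a perfect fifth: E → A. In F major, A is scale degree 3, i.e. iii.

iii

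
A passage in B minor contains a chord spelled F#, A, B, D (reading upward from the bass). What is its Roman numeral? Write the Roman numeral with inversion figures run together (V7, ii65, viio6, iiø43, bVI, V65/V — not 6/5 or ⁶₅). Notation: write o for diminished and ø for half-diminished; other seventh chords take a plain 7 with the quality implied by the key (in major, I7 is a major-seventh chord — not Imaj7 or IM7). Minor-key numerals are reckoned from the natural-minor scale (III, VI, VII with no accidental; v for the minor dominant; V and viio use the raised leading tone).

The pitches B-D-F#-A form a minor seventh chord rooted on B.
In B minor, B is the tonic; the diatonic minor seventh chord there is i7.
With F# in the bass the chord is in second inversion, so the figured bass is 43.

i43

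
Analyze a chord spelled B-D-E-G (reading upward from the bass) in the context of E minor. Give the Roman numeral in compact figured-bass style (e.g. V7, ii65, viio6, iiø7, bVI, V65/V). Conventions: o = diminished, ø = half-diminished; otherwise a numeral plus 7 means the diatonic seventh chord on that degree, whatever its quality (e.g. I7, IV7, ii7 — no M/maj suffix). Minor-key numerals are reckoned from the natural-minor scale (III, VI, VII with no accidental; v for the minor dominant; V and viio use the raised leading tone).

Stacked in thirds the chord is E-G-B-D: a minor seventh chord on E.
E is scale degree 1 in E minor, and a minor seventh chord on that degree is written i7.
With B in the bass the chord is in second inversion, so the figured bass is 43.

i43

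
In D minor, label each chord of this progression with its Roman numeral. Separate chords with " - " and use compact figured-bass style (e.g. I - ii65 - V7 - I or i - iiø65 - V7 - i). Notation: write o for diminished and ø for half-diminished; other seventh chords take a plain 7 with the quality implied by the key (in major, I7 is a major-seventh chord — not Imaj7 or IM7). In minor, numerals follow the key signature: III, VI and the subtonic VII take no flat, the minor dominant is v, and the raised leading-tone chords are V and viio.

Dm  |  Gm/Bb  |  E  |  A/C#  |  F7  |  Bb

Dm has root D, degree 1 in D minor, so i.
Gm/Bb: root G is the subdominant; minor triad there is iv6.
E: chromatic; E is V of V, so V/V.
A/C#: major triad on A = scale degree 5 → V6.
F7 is the secondary dominant of VI (dominant seventh chord on F): V7/VI.
Bb: root Bb is the submediant; major triad there is VI.

i - iv6 - V/V - V6 - V7/VI - VI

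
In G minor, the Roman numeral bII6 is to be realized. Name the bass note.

C

bII in G minor has root Ab; the chord is Ab-C-Eb.
The figure 6 means first inversion — the third is in the bass.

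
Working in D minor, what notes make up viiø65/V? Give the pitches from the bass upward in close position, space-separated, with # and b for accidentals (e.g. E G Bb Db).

The slash marks an applied leading-tone chord: viio of V. In D minor, V is A, so the leading tone to it is G#, a half step below.
Building a half-diminished seventh chord on G# gives G#-B-D-F#.
The figured bass 65 indicates first inversion, placing the third (B) in the bass: B-D-F#-G#.

B D F# G#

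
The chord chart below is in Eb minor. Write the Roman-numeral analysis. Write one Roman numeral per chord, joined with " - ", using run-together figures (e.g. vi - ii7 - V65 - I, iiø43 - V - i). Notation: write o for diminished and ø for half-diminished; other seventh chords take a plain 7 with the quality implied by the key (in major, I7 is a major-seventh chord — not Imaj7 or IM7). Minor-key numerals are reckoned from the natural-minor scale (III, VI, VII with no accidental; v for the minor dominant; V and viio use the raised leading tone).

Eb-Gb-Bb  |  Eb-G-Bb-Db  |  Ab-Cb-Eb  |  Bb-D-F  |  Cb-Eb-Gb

i - V7/iv - iv - V - VI

Eb-Gb-Bb: minor triad on Eb = scale degree 1 → i.
Eb-G-Bb-Db: chromatic; Eb is V of iv, so V7/iv.
Ab-Cb-Eb: root Ab is the subdominant; minor triad there is iv.
Bb-D-F: root Bb is the dominant; major triad there is V.
Cb-Eb-Gb has root Cb, degree 6 in Eb minor, so VI.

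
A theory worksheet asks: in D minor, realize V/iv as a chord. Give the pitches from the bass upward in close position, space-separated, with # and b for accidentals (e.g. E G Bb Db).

V/iv is a secondary dominant — the dominant triad of iv. iv in D minor is G, so the applied chord's root is D, a perfect fifth above.
Building a major triad on D gives D-F#-A.

D F# A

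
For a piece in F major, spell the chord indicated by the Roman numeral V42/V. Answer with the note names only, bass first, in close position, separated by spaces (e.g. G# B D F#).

F G B D

The slash means an applied dominant: we want the dominant of V. In F major, V is C major, and its dominant is built on G.
Building a dominant seventh chord on G gives G-B-D-F.
With the 42 figure the chord is in third inversion; from the bass F upward in close position it reads F-G-B-D.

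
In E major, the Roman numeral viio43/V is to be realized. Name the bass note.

The applied chord viio43/V is rooted on A#: A#-C#-E-G.
The figure 43 means second inversion — the fifth is in the bass.

E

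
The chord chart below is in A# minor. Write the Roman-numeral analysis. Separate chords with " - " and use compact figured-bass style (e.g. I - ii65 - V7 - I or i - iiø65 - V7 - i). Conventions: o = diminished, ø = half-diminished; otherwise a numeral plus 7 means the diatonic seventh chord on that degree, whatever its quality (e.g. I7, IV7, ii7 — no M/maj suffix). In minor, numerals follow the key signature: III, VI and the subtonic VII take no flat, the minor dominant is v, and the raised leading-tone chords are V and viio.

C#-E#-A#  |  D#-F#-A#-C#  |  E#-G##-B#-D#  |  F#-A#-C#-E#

i6 - iv7 - V7 - VI7

C#-E#-A#: minor triad on A# = scale degree 1 → i6.
D#-F#-A#-C# has root D#, degree 4 in A# minor, so iv7.
E#-G##-B#-D#: dominant seventh chord on E# = scale degree 5 → V7.
F#-A#-C#-E#: major seventh chord on F# = scale degree 6 → VI7.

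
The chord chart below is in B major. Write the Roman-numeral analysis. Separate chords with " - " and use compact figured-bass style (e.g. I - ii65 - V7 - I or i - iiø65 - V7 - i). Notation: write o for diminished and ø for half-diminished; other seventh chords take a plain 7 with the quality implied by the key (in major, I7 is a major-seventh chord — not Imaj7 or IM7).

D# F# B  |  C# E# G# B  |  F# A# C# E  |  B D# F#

I6 - V7/V - V7 - I

D#-F#-B: major triad on B = scale degree 1 → I6.
C#-E#-G#-B: a dominant seventh chord on C#, the applied dominant of V → V7/V.
F#-A#-C#-E: dominant seventh chord on F# = scale degree 5 → V7.
B-D#-F# has root B, degree 1 in B major, so I.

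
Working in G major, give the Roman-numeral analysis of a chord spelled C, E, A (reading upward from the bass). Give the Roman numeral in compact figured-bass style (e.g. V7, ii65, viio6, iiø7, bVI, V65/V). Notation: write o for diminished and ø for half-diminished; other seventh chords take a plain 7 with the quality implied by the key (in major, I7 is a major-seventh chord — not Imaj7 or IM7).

ii6

Stacked in thirds the chord is A-C-E: a minor triad on A.
In G major, A is the supertonic; the diatonic minor triad there is ii.
With C in the bass the chord is in first inversion, so the figured bass is 6.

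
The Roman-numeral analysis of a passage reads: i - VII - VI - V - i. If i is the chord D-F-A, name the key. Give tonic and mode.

D minor

The anchor chord is a minor triad on D, labeled i.
If D is scale degree 1 and the mode makes that degree carry a minor triad, the tonic is D and the mode is minor.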